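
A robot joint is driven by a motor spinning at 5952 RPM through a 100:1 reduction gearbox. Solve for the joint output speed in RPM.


omega_joint = omega_motor / N = 5952 / 100 = 59.5200

59.5200 RPM


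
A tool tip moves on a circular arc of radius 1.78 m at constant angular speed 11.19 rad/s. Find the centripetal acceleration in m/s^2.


a_c = omega^2 * r = 11.19^2 * 1.78 = 222.8847

222.8847 m/s^2


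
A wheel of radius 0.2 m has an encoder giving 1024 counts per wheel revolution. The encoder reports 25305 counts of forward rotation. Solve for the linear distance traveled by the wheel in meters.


revs = 25305/1024 = 24.711914
d = revs * 2*pi*r = 24.711914 * 2*pi*0.2 = 31.0539

31.0539 m


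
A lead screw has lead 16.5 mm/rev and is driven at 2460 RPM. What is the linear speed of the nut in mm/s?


v = lead * (RPM/60) = 16.5*2460/60 = 676.5000

676.5000 mm/s


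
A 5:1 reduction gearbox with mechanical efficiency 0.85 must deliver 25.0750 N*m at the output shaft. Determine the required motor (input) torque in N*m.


tau_in = tau_out / (N * eta) = 25.0750 / (5 * 0.85) = 5.9000

5.9000 N*m


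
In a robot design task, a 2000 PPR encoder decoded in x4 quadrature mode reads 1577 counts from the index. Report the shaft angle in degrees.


angle = counts * 360 / (PPR*4) = 1577 * 360 / 8000 = 70.9650

70.9650 degrees


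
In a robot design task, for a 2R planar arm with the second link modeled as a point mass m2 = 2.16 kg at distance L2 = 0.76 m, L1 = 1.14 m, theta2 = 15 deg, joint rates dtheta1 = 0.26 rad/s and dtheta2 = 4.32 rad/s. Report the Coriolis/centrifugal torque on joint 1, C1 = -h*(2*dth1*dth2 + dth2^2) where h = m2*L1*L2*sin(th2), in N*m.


h = m2*L1*L2*sin(th2) = 2.16*1.14*0.76*sin(15 deg) = 0.484360
C1 = -h*(2*0.26*4.32 + 4.32^2) = -0.484360*20.9088 = -10.1274

-10.1274 N*m


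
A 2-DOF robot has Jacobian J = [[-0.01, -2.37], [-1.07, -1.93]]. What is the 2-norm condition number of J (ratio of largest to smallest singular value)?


JJ^T eigenvalues: trace(JJ^T) = 10.4868, det(JJ^T) = det(J)^2 = 6.33327556
s_max^2 = (10.4868 + sqrt(84.63987200))/2 = 9.84339652
s_min^2 = (10.4868 - sqrt(84.63987200))/2 = 0.64340348
kappa = s_max/s_min = sqrt(9.84339652/0.64340348) = 3.9114

3.9114


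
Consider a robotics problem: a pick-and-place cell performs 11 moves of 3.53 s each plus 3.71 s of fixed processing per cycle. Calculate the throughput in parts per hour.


T_cycle = 11*3.53 + 3.71 = 42.5400 s
rate = 3600/T = 84.6262

84.6262 parts/hour


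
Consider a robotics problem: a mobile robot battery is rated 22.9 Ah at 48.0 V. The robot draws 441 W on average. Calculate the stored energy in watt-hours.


E = capacity * V = 22.9*48.0 = 1099.2000

1099.2000 Wh


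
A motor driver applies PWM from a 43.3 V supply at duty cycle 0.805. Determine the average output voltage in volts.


V_avg = V_supply * D = 43.3*0.805 = 34.8565

34.8565 V


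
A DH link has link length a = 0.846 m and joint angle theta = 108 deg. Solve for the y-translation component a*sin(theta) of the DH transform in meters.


a*sin(theta) = 0.846*sin(108 deg) = 0.8046

0.8046 m


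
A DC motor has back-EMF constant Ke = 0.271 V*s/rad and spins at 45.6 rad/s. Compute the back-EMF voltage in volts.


V_emf = Ke * omega = 0.271*45.6 = 12.3576

12.3576 V


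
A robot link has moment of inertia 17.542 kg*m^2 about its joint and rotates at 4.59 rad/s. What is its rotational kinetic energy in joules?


KE = (1/2)*I*omega^2 = 0.5*17.542*4.59^2 = 184.7883

184.7883 J


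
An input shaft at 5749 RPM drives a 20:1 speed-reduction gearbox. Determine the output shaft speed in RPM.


omega_out = omega_in / N = 5749 / 20 = 287.4500

287.4500 RPM


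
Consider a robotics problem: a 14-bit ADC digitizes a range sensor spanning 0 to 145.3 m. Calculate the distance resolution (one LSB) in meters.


res = range / 2^n = 145.3/2^14 = 145.3/16384 = 0.0089

0.0089 m


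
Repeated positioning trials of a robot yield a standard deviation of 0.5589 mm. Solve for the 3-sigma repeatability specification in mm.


repeatability = 3*sigma = 3*0.5589 = 1.6767

1.6767 mm


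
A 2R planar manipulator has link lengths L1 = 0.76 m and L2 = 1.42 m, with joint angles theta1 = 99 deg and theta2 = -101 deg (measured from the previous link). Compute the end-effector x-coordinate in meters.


x = L1*cos(th1) + L2*cos(th1+th2) = 0.76*cos(99 deg) + 1.42*cos(-2 deg) = 1.3002

1.3002 m


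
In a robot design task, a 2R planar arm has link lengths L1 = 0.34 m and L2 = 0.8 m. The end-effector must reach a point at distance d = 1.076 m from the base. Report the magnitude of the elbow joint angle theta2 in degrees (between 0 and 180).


cos(th2) = (d^2 - L1^2 - L2^2)/(2*L1*L2) = (1.076^2 - 0.34^2 - 0.8^2)/(2*0.34*0.8) = 0.73929412
th2 = acos(0.73929412) = 42.3287 deg

42.3287 degrees


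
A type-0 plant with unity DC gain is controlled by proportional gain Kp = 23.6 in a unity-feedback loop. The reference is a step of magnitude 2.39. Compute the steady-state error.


e_ss = R/(1 + Kp) = 2.39/(1 + 23.6) = 2.39/24.6000 = 0.0972

0.0972


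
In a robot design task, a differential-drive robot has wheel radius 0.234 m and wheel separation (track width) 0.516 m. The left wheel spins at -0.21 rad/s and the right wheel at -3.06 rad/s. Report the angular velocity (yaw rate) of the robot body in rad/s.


omega = r*(wR - wL)/L = 0.234*(-3.06 - (-0.21))/0.516 = -1.2924

-1.2924 rad/s


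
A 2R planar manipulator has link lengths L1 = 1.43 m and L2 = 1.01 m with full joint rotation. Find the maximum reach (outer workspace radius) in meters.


r_max = L1 + L2 = 1.43 + 1.01 = 2.4400

2.4400 m


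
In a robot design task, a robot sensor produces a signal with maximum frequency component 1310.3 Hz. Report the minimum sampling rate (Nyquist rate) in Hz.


f_s,min = 2*f_max = 2*1310.3 = 2620.6000

2620.6000 Hz


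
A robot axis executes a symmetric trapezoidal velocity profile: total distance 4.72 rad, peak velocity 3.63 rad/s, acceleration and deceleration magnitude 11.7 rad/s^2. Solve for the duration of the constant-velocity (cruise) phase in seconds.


t_acc = v/a = 0.310256 s, d_acc = v^2/(2a) = 0.563115 rad each
d_cruise = 4.72 - 2*0.563115 = 3.593770 rad
t_cruise = d_cruise/v = 3.593770/3.63 = 0.9900

0.9900 s


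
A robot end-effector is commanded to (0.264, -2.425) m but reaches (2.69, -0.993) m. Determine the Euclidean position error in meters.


dx = 2.69 - (0.264) = 2.4260, dy = -0.993 - (-2.425) = 1.4320
err = sqrt(5.885476 + 2.050624) = 2.8171

2.8171 m


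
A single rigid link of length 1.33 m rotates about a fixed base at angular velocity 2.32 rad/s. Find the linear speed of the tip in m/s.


v = L*omega = 1.33 * 2.32 = 3.0856

3.0856 m/s


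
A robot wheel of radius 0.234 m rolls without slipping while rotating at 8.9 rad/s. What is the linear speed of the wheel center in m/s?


v = omega * r = 8.9 * 0.234 = 2.0826

2.0826 m/s


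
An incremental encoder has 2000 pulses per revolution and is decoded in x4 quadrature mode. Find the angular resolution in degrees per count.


resolution = 360 / (PPR * 4) = 360 / 8000 = 0.0450

0.0450 degrees


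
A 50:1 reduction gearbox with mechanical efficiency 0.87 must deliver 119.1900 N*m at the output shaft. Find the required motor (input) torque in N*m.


tau_in = tau_out / (N * eta) = 119.1900 / (50 * 0.87) = 2.7400

2.7400 N*m


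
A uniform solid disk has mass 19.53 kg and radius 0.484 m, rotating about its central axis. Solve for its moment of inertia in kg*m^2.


I = (1/2)*m*R^2 = 0.5*19.53*0.484^2 = 2.2875

2.2875 kg*m^2


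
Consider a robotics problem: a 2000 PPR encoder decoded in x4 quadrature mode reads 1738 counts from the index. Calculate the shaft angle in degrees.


angle = counts * 360 / (PPR*4) = 1738 * 360 / 8000 = 78.2100

78.2100 degrees


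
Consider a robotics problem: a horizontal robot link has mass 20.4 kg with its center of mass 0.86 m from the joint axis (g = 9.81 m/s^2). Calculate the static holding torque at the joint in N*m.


tau = m*g*L = 20.4 * 9.81 * 0.86 = 172.1066

172.1066 N*m


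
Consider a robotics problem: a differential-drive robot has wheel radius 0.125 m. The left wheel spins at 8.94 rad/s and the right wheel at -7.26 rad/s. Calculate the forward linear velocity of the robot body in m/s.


v = r*(wR + wL)/2 = 0.125*(-7.26 + 8.94)/2 = 0.1050

0.1050 m/s


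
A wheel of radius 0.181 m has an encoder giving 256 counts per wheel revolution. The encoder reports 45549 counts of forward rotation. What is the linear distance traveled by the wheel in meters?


revs = 45549/256 = 177.925781
d = revs * 2*pi*r = 177.925781 * 2*pi*0.181 = 202.3473

202.3473 m


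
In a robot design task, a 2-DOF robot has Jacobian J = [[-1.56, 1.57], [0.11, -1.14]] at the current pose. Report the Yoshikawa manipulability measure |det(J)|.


det(J) = -1.56*-1.14 - (1.57)*(0.11) = 1.6057
|det(J)| = 1.6057

1.6057


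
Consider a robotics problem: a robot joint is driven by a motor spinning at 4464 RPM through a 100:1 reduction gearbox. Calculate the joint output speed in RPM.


omega_joint = omega_motor / N = 4464 / 100 = 44.6400

44.6400 RPM


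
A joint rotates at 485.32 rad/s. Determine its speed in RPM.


RPM = 485.32 * 60/(2*pi) = 4634.4646

4634.4646 RPM


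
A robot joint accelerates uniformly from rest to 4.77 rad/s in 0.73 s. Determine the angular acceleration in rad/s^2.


alpha = delta_omega / t = 4.77 / 0.73 = 6.5342

6.5342 rad/s^2


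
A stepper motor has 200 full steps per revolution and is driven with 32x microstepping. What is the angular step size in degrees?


step = 360/(200*32) = 360/6400 = 0.0563

0.0563 degrees


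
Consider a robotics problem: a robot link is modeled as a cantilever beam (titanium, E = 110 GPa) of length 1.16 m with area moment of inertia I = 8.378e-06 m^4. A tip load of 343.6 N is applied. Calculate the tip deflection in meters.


delta = F*L^3/(3*E*I) = 343.6*1.16^3/(3*1.100e+11*8.378e-06)
      = 536.3238656/2764740 = 1.9399e-04

1.9399e-04 m


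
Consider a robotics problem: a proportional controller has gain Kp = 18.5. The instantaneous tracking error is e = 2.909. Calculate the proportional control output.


u_P = Kp * e = 18.5 * 2.909 = 53.8165

53.8165


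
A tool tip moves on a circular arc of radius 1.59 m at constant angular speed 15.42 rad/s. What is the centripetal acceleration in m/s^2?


a_c = omega^2 * r = 15.42^2 * 1.59 = 378.0645

378.0645 m/s^2


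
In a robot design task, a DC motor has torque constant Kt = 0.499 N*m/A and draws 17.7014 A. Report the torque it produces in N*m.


tau = Kt * I = 0.499*17.7014 = 8.8330

8.8330 N*m


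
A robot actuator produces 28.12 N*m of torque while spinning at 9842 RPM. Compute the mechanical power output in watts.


omega = 9842 * 2*pi/60 = 1030.651830 rad/s
P = tau * omega = 28.12 * 1030.651830 = 28981.9295

28981.9295 W


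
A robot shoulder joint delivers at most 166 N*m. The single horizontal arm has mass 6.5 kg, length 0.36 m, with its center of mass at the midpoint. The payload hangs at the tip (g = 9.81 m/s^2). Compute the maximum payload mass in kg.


tau_arm = m_arm*g*(L/2) = 6.5*9.81*0.36/2 = 11.4777 N*m
tau_payload = tau_max - tau_arm = 166 - 11.4777 = 154.5223
m_payload = tau_payload / (g*L) = 154.5223 / (9.81*0.36) = 43.7542

43.7542 kg


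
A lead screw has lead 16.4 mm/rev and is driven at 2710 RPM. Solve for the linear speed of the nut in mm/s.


v = lead * (RPM/60) = 16.4*2710/60 = 740.7333

740.7333 mm/s


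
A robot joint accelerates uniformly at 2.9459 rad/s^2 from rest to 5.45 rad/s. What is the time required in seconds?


t = delta_omega / alpha = 5.45 / 2.9459 = 1.8500

1.8500 s


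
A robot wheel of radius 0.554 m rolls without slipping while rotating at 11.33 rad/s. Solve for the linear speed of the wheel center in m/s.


v = omega * r = 11.33 * 0.554 = 6.2768

6.2768 m/s


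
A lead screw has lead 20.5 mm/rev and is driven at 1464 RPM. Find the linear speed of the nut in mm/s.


v = lead * (RPM/60) = 20.5*1464/60 = 500.2000

500.2000 mm/s


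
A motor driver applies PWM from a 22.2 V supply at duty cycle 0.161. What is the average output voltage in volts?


V_avg = V_supply * D = 22.2*0.161 = 3.5742

3.5742 V


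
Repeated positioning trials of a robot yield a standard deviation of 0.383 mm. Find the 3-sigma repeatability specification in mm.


repeatability = 3*sigma = 3*0.383 = 1.1490

1.1490 mm


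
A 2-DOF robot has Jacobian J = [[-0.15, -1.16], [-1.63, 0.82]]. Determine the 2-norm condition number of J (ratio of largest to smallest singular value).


JJ^T eigenvalues: trace(JJ^T) = 4.6974, det(JJ^T) = det(J)^2 = 4.05539044
s_max^2 = (4.6974 + sqrt(5.84400500))/2 = 3.55741885
s_min^2 = (4.6974 - sqrt(5.84400500))/2 = 1.13998115
kappa = s_max/s_min = sqrt(3.55741885/1.13998115) = 1.7665

1.7665


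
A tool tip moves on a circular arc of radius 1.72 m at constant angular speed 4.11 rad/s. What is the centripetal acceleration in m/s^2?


a_c = omega^2 * r = 4.11^2 * 1.72 = 29.0544

29.0544 m/s^2


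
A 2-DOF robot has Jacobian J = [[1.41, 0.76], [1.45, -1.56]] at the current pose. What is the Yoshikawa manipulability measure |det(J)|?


det(J) = 1.41*-1.56 - (0.76)*(1.45) = -3.3016
|det(J)| = 3.3016

3.3016


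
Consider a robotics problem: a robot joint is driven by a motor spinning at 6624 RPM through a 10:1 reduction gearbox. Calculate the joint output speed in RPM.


omega_joint = omega_motor / N = 6624 / 10 = 662.4000

662.4000 RPM


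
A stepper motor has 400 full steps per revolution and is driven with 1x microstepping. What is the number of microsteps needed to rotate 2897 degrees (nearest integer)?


step_size = 360/(400*1) = 360/400 = 0.900000 deg
n = 2897/(360/400) = 2897*400/360 = 3218.8889 -> 3219

3219 steps


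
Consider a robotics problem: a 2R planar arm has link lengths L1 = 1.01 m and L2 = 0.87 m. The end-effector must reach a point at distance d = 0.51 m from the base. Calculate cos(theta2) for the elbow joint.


cos(th2) = (d^2 - L1^2 - L2^2)/(2*L1*L2) = (0.51^2 - 1.01^2 - 0.87^2)/(2*1.01*0.87) = -0.8632

-0.8632


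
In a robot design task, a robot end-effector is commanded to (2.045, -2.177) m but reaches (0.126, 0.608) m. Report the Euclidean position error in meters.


dx = 0.126 - (2.045) = -1.9190, dy = 0.608 - (-2.177) = 2.7850
err = sqrt(3.682561 + 7.756225) = 3.3821

3.3821 m


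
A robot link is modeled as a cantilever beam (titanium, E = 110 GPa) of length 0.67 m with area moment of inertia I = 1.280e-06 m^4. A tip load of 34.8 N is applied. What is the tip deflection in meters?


delta = F*L^3/(3*E*I) = 34.8*0.67^3/(3*1.100e+11*1.280e-06)
      = 10.4665524/422400 = 2.4779e-05

2.4779e-05 m


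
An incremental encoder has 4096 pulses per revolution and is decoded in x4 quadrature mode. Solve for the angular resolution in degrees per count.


resolution = 360 / (PPR * 4) = 360 / 16384 = 0.0220

0.0220 degrees


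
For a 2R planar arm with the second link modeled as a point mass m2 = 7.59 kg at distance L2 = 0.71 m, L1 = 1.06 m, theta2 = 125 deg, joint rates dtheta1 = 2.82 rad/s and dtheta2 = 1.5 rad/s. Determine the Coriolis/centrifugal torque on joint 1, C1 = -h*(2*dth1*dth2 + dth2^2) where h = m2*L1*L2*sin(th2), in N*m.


h = m2*L1*L2*sin(th2) = 7.59*1.06*0.71*sin(125 deg) = 4.679188
C1 = -h*(2*2.82*1.5 + 1.5^2) = -4.679188*10.7100 = -50.1141

-50.1141 N*m


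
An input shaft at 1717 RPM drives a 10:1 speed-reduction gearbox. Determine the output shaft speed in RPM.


omega_out = omega_in / N = 1717 / 10 = 171.7000

171.7000 RPM


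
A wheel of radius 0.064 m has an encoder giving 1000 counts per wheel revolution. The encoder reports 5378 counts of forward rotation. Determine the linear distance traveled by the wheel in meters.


revs = 5378/1000 = 5.378000
d = revs * 2*pi*r = 5.378000 * 2*pi*0.064 = 2.1626

2.1626 m


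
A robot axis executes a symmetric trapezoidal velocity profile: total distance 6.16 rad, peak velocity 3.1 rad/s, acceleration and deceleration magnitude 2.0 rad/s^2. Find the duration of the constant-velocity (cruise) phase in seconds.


t_acc = v/a = 1.550000 s, d_acc = v^2/(2a) = 2.402500 rad each
d_cruise = 6.16 - 2*2.402500 = 1.355000 rad
t_cruise = d_cruise/v = 1.355000/3.1 = 0.4371

0.4371 s


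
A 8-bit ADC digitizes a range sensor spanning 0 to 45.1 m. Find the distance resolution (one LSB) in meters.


res = range / 2^n = 45.1/2^8 = 45.1/256 = 0.1762

0.1762 m


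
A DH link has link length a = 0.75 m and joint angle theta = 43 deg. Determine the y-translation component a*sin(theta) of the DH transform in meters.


a*sin(theta) = 0.75*sin(43 deg) = 0.5115

0.5115 m


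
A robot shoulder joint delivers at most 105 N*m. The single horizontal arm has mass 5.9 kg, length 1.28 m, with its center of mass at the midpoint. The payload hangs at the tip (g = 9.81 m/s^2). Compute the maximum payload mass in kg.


tau_arm = m_arm*g*(L/2) = 5.9*9.81*1.28/2 = 37.0426 N*m
tau_payload = tau_max - tau_arm = 105 - 37.0426 = 67.9574
m_payload = tau_payload / (g*L) = 67.9574 / (9.81*1.28) = 5.4120

5.4120 kg


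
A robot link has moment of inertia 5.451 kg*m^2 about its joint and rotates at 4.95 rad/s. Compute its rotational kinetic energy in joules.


KE = (1/2)*I*omega^2 = 0.5*5.451*4.95^2 = 66.7816

66.7816 J


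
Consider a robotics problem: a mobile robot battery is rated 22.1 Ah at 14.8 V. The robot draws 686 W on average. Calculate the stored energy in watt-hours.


E = capacity * V = 22.1*14.8 = 327.0800

327.0800 Wh


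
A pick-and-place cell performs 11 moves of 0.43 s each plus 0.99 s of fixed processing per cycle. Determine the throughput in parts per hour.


T_cycle = 11*0.43 + 0.99 = 5.7200 s
rate = 3600/T = 629.3706

629.3706 parts/hour


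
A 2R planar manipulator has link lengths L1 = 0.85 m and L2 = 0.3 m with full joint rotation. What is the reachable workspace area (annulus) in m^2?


r_max = L1 + L2 = 1.1500, r_min = |L1 - L2| = 0.5500
A = pi*(r_max^2 - r_min^2) = pi*(1.3225 - 0.3025) = 3.2044

3.2044 m^2


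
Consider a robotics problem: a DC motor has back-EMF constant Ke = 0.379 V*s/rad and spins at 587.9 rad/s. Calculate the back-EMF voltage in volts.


V_emf = Ke * omega = 0.379*587.9 = 222.8141

222.8141 V


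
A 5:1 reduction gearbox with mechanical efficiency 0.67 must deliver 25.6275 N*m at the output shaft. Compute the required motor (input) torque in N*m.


tau_in = tau_out / (N * eta) = 25.6275 / (5 * 0.67) = 7.6500

7.6500 N*m


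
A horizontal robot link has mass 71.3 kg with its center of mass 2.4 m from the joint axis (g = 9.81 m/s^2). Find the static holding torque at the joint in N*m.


tau = m*g*L = 71.3 * 9.81 * 2.4 = 1678.6872

1678.6872 N*m


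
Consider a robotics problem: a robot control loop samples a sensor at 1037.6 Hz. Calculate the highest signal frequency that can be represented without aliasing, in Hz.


f_max = f_s/2 = 1037.6/2 = 518.8000

518.8000 Hz


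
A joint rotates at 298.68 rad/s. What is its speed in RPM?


RPM = 298.68 * 60/(2*pi) = 2852.1839

2852.1839 RPM


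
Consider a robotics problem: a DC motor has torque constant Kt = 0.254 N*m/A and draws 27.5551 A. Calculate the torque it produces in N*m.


tau = Kt * I = 0.254*27.5551 = 6.9990

6.9990 N*m


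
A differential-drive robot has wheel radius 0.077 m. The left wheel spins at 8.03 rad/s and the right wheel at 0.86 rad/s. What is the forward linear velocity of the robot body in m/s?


v = r*(wR + wL)/2 = 0.077*(0.86 + 8.03)/2 = 0.3423

0.3423 m/s


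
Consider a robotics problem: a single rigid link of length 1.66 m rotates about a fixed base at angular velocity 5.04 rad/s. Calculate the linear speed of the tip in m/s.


v = L*omega = 1.66 * 5.04 = 8.3664

8.3664 m/s


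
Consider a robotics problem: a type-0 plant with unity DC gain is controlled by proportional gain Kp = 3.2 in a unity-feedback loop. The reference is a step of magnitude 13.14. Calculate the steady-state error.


e_ss = R/(1 + Kp) = 13.14/(1 + 3.2) = 13.14/4.2000 = 3.1286

3.1286


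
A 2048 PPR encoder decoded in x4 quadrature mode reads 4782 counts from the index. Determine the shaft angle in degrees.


angle = counts * 360 / (PPR*4) = 4782 * 360 / 8192 = 210.1465

210.1465 degrees


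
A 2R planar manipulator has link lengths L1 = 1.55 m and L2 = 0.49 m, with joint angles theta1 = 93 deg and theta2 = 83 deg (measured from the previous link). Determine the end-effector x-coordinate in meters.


x = L1*cos(th1) + L2*cos(th1+th2) = 1.55*cos(93 deg) + 0.49*cos(176 deg) = -0.5699

-0.5699 m


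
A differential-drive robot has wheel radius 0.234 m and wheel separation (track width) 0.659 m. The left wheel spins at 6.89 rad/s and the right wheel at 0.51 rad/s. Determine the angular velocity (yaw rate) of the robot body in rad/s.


omega = r*(wR - wL)/L = 0.234*(0.51 - (6.89))/0.659 = -2.2654

-2.2654 rad/s


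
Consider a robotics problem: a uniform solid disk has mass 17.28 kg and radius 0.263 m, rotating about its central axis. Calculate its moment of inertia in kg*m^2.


I = (1/2)*m*R^2 = 0.5*17.28*0.263^2 = 0.5976

0.5976 kg*m^2


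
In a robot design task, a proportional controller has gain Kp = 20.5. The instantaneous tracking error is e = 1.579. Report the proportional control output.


u_P = Kp * e = 20.5 * 1.579 = 32.3695

32.3695


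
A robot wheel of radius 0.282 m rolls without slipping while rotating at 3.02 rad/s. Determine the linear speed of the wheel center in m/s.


v = omega * r = 3.02 * 0.282 = 0.8516

0.8516 m/s


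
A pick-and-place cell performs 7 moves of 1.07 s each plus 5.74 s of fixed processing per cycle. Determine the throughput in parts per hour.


T_cycle = 7*1.07 + 5.74 = 13.2300 s
rate = 3600/T = 272.1088

272.1088 parts/hour


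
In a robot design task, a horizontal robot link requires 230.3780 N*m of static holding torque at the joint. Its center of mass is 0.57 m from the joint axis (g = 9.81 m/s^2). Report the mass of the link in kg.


m = tau / (g*L) = 230.3780 / (9.81 * 0.57) = 41.2000

41.2000 kg


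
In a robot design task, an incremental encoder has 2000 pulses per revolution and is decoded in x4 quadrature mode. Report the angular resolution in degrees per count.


resolution = 360 / (PPR * 4) = 360 / 8000 = 0.0450

0.0450 degrees


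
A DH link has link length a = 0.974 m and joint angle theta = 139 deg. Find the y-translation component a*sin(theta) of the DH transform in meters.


a*sin(theta) = 0.974*sin(139 deg) = 0.6390

0.6390 m


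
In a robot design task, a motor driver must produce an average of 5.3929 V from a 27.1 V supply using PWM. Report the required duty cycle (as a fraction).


D = V_avg/V_supply = 5.3929/27.1 = 0.1990

0.1990


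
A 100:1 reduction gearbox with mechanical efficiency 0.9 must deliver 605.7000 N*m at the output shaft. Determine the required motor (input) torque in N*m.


tau_in = tau_out / (N * eta) = 605.7000 / (100 * 0.9) = 6.7300

6.7300 N*m


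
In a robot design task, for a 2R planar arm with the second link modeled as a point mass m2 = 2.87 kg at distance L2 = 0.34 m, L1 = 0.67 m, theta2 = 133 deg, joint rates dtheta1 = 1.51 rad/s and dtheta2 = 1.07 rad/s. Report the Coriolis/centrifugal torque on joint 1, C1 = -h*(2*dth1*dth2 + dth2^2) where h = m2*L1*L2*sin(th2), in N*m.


h = m2*L1*L2*sin(th2) = 2.87*0.67*0.34*sin(133 deg) = 0.478149
C1 = -h*(2*1.51*1.07 + 1.07^2) = -0.478149*4.3763 = -2.0925

-2.0925 N*m


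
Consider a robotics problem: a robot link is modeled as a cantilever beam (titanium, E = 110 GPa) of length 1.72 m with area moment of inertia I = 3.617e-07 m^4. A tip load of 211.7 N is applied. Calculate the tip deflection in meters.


delta = F*L^3/(3*E*I) = 211.7*1.72^3/(3*1.100e+11*3.617e-07)
      = 1077.2244416/119361 = 0.0090

0.0090 m


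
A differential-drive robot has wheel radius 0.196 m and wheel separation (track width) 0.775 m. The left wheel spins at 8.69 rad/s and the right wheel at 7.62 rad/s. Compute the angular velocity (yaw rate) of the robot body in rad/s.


omega = r*(wR - wL)/L = 0.196*(7.62 - (8.69))/0.775 = -0.2706

-0.2706 rad/s


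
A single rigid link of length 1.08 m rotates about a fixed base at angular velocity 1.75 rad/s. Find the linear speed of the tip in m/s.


v = L*omega = 1.08 * 1.75 = 1.8900

1.8900 m/s


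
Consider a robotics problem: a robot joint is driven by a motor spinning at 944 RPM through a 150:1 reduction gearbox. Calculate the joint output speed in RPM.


omega_joint = omega_motor / N = 944 / 150 = 6.2933

6.2933 RPM


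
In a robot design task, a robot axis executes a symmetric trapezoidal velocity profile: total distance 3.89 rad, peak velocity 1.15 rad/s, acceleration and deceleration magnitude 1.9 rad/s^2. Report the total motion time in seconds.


t_acc = v/a = 1.15/1.9 = 0.605263 s
d_acc = v^2/(2a) = 0.348026 rad (each ramp)
d_cruise = 3.89 - 2*0.348026 = 3.193948 rad
t_cruise = 3.193948/1.15 = 2.777346 s
t_total = 2*0.605263 + 2.777346 = 3.9879

3.9879 s


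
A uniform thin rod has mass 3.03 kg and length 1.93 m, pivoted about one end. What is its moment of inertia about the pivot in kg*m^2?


I = (1/3)*m*L^2 = (1/3)*3.03*1.93^2 = 3.7621

3.7621 kg*m^2


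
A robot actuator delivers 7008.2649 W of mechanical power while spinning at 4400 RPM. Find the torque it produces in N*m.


omega = 4400 * 2*pi/60 = 460.766923 rad/s
tau = P / omega = 7008.2649 / 460.766923 = 15.2100

15.2100 N*m


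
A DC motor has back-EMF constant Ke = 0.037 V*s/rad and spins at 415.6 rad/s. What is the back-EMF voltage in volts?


V_emf = Ke * omega = 0.037*415.6 = 15.3772

15.3772 V


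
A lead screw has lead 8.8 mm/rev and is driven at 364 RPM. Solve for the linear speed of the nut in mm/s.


v = lead * (RPM/60) = 8.8*364/60 = 53.3867

53.3867 mm/s


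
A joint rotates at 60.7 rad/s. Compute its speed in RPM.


RPM = 60.7 * 60/(2*pi) = 579.6423

579.6423 RPM


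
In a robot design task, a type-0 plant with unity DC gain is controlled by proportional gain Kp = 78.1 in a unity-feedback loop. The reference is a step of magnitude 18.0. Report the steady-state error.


e_ss = R/(1 + Kp) = 18.0/(1 + 78.1) = 18.0/79.1000 = 0.2276

0.2276


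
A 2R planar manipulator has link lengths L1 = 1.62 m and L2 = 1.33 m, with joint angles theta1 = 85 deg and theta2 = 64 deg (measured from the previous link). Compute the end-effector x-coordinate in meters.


x = L1*cos(th1) + L2*cos(th1+th2) = 1.62*cos(85 deg) + 1.33*cos(149 deg) = -0.9988

-0.9988 m


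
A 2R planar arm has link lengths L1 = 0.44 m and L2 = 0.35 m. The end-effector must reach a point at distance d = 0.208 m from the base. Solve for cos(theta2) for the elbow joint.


cos(th2) = (d^2 - L1^2 - L2^2)/(2*L1*L2) = (0.208^2 - 0.44^2 - 0.35^2)/(2*0.44*0.35) = -0.8858

-0.8858


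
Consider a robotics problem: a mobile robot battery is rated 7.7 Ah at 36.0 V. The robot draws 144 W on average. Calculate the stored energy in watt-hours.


E = capacity * V = 7.7*36.0 = 277.2000

277.2000 Wh


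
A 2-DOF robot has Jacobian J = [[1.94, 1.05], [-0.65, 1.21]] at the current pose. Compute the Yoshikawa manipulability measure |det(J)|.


det(J) = 1.94*1.21 - (1.05)*(-0.65) = 3.0299
|det(J)| = 3.0299

3.0299


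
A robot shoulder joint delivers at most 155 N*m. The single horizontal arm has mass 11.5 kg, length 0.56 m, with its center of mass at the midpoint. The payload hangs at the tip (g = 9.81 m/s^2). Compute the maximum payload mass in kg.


tau_arm = m_arm*g*(L/2) = 11.5*9.81*0.56/2 = 31.5882 N*m
tau_payload = tau_max - tau_arm = 155 - 31.5882 = 123.4118
m_payload = tau_payload / (g*L) = 123.4118 / (9.81*0.56) = 22.4646

22.4646 kg


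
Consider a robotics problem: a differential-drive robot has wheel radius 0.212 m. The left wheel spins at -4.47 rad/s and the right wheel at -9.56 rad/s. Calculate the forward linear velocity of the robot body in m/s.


v = r*(wR + wL)/2 = 0.212*(-9.56 + -4.47)/2 = -1.4872

-1.4872 m/s


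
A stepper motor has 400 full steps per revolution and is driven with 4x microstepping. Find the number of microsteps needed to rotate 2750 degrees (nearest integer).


step_size = 360/(400*4) = 360/1600 = 0.225000 deg
n = 2750/(360/1600) = 2750*1600/360 = 12222.2222 -> 12222

12222 steps


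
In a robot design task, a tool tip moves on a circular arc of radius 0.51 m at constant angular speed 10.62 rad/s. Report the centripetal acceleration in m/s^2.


a_c = omega^2 * r = 10.62^2 * 0.51 = 57.5200

57.5200 m/s^2


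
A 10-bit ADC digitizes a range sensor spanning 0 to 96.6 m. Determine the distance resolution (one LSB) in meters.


res = range / 2^n = 96.6/2^10 = 96.6/1024 = 0.0943

0.0943 m


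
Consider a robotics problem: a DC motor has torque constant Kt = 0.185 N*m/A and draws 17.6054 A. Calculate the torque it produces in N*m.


tau = Kt * I = 0.185*17.6054 = 3.2570

3.2570 N*m


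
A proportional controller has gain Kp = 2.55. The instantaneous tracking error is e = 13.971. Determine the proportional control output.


u_P = Kp * e = 2.55 * 13.971 = 35.6260

35.6260


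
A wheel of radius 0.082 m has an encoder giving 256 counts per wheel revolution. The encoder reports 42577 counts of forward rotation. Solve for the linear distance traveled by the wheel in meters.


revs = 42577/256 = 166.316406
d = revs * 2*pi*r = 166.316406 * 2*pi*0.082 = 85.6897

85.6897 m


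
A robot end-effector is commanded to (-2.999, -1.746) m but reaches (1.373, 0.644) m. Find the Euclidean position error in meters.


dx = 1.373 - (-2.999) = 4.3720, dy = 0.644 - (-1.746) = 2.3900
err = sqrt(19.114384 + 5.712100) = 4.9826

4.9826 m


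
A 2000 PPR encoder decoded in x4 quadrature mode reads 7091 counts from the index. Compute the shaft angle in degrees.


angle = counts * 360 / (PPR*4) = 7091 * 360 / 8000 = 319.0950

319.0950 degrees


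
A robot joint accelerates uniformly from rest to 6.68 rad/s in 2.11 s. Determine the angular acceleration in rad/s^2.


alpha = delta_omega / t = 6.68 / 2.11 = 3.1659

3.1659 rad/s^2


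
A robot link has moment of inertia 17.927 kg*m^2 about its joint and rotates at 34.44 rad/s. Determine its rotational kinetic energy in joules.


KE = (1/2)*I*omega^2 = 0.5*17.927*34.44^2 = 10631.7293

10631.7293 J


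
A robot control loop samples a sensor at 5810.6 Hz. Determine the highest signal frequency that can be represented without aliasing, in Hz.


f_max = f_s/2 = 5810.6/2 = 2905.3000

2905.3000 Hz


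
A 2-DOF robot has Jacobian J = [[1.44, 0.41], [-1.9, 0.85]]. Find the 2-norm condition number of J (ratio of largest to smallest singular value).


JJ^T eigenvalues: trace(JJ^T) = 6.5742, det(JJ^T) = det(J)^2 = 4.01200900
s_max^2 = (6.5742 + sqrt(27.17206964))/2 = 5.89344177
s_min^2 = (6.5742 - sqrt(27.17206964))/2 = 0.68075823
kappa = s_max/s_min = sqrt(5.89344177/0.68075823) = 2.9423

2.9423


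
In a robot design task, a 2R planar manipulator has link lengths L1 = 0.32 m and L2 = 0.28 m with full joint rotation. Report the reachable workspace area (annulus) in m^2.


r_max = L1 + L2 = 0.6000, r_min = |L1 - L2| = 0.0400
A = pi*(r_max^2 - r_min^2) = pi*(0.3600 - 0.0016) = 1.1259

1.1259 m^2


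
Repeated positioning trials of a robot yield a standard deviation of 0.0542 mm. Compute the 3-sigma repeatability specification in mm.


repeatability = 3*sigma = 3*0.0542 = 0.1626

0.1626 mm


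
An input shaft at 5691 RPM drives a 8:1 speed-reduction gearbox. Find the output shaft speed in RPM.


omega_out = omega_in / N = 5691 / 8 = 711.3750

711.3750 RPM


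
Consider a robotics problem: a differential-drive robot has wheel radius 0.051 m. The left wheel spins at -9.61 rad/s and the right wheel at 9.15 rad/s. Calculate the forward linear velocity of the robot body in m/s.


v = r*(wR + wL)/2 = 0.051*(9.15 + -9.61)/2 = -0.0117

-0.0117 m/s


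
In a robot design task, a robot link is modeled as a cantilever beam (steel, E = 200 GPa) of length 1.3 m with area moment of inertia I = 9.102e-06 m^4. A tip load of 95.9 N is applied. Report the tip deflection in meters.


delta = F*L^3/(3*E*I) = 95.9*1.3^3/(3*2.000e+11*9.102e-06)
      = 210.6923/5461200 = 3.8580e-05

3.8580e-05 m


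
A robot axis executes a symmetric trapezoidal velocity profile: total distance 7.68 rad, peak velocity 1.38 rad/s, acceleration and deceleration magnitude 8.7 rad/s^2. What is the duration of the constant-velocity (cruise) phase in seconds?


t_acc = v/a = 0.158621 s, d_acc = v^2/(2a) = 0.109448 rad each
d_cruise = 7.68 - 2*0.109448 = 7.461104 rad
t_cruise = d_cruise/v = 7.461104/1.38 = 5.4066

5.4066 s


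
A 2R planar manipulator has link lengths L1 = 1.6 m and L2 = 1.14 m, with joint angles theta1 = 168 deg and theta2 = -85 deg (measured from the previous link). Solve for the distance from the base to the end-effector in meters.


x = L1*cos(th1) + L2*cos(th1+th2) = -1.426105
y = L1*sin(th1) + L2*sin(th1+th2) = 1.464161
d = sqrt(x^2 + y^2) = sqrt(2.033775 + 2.143767) = 2.0439

2.0439 m


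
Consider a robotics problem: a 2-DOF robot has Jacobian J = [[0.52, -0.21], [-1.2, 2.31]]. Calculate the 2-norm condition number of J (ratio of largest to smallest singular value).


JJ^T eigenvalues: trace(JJ^T) = 7.0906, det(JJ^T) = det(J)^2 = 0.90098064
s_max^2 = (7.0906 + sqrt(46.67268580))/2 = 6.96117053
s_min^2 = (7.0906 - sqrt(46.67268580))/2 = 0.12942947
kappa = s_max/s_min = sqrt(6.96117053/0.12942947) = 7.3337

7.3337


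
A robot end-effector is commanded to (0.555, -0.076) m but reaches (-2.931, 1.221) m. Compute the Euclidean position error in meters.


dx = -2.931 - (0.555) = -3.4860, dy = 1.221 - (-0.076) = 1.2970
err = sqrt(12.152196 + 1.682209) = 3.7195

3.7195 m


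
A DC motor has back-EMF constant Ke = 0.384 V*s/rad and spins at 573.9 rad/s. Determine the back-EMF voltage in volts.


V_emf = Ke * omega = 0.384*573.9 = 220.3776

220.3776 V


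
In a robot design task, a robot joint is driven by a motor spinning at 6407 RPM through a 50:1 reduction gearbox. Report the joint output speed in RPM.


omega_joint = omega_motor / N = 6407 / 50 = 128.1400

128.1400 RPM


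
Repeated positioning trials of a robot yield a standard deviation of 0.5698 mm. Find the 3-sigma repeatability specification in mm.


repeatability = 3*sigma = 3*0.5698 = 1.7094

1.7094 mm


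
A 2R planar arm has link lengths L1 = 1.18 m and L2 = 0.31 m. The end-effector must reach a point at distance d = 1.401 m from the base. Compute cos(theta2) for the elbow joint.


cos(th2) = (d^2 - L1^2 - L2^2)/(2*L1*L2) = (1.401^2 - 1.18^2 - 0.31^2)/(2*1.18*0.31) = 0.6483

0.6483


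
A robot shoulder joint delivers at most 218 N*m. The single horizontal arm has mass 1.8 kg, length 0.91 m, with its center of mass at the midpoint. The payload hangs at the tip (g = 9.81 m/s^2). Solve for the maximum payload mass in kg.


tau_arm = m_arm*g*(L/2) = 1.8*9.81*0.91/2 = 8.0344 N*m
tau_payload = tau_max - tau_arm = 218 - 8.0344 = 209.9656
m_payload = tau_payload / (g*L) = 209.9656 / (9.81*0.91) = 23.5200

23.5200 kg


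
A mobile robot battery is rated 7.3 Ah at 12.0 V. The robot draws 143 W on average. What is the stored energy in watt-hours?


E = capacity * V = 7.3*12.0 = 87.6000

87.6000 Wh


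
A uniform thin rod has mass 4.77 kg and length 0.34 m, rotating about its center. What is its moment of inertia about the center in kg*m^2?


I = (1/12)*m*L^2 = (1/12)*4.77*0.34^2 = 0.0460

0.0460 kg*m^2


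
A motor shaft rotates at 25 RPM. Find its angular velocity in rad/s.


omega = 25 * 2*pi/60 = 2.6180

2.6180 rad/s


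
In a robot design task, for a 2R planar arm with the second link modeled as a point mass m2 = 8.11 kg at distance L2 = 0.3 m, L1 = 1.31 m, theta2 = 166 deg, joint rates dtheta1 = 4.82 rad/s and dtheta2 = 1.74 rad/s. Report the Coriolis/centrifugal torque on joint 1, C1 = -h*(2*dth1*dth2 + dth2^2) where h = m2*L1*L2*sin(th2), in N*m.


h = m2*L1*L2*sin(th2) = 8.11*1.31*0.3*sin(166 deg) = 0.771061
C1 = -h*(2*4.82*1.74 + 1.74^2) = -0.771061*19.8012 = -15.2679

-15.2679 N*m


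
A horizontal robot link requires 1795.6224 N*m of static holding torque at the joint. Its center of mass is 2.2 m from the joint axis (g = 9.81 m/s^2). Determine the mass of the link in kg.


m = tau / (g*L) = 1795.6224 / (9.81 * 2.2) = 83.2000

83.2000 kg


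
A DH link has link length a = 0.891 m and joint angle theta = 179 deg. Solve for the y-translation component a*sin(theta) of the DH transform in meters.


a*sin(theta) = 0.891*sin(179 deg) = 0.0156

0.0156 m


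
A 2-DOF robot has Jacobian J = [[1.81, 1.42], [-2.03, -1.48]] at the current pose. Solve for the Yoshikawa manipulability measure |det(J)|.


det(J) = 1.81*-1.48 - (1.42)*(-2.03) = 0.2038
|det(J)| = 0.2038

0.2038


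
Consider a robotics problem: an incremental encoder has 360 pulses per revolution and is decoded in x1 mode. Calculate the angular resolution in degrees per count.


resolution = 360 / (PPR * 1) = 360 / 360 = 1.0000

1.0000 degrees


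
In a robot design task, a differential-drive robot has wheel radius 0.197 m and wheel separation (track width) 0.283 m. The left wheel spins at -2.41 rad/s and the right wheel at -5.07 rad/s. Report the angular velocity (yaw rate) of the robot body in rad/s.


omega = r*(wR - wL)/L = 0.197*(-5.07 - (-2.41))/0.283 = -1.8517

-1.8517 rad/s


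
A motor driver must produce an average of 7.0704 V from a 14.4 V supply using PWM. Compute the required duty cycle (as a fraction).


D = V_avg/V_supply = 7.0704/14.4 = 0.4910

0.4910


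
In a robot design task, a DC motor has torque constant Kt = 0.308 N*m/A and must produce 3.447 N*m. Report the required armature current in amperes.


I = tau / Kt = 3.447/0.308 = 11.1916

11.1916 A


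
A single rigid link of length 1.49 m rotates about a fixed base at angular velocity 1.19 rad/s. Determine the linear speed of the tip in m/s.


v = L*omega = 1.49 * 1.19 = 1.7731

1.7731 m/s


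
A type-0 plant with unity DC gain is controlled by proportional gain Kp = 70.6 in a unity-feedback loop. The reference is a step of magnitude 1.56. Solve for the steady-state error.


e_ss = R/(1 + Kp) = 1.56/(1 + 70.6) = 1.56/71.6000 = 0.0218

0.0218


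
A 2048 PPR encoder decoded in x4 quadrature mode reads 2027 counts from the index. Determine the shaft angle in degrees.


angle = counts * 360 / (PPR*4) = 2027 * 360 / 8192 = 89.0771

89.0771 degrees


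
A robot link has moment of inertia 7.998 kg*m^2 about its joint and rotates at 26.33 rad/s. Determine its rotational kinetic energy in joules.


KE = (1/2)*I*omega^2 = 0.5*7.998*26.33^2 = 2772.3823

2772.3823 J


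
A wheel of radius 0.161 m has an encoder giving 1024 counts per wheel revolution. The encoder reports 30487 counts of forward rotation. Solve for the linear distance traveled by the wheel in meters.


revs = 30487/1024 = 29.772461
d = revs * 2*pi*r = 29.772461 * 2*pi*0.161 = 30.1176

30.1176 m


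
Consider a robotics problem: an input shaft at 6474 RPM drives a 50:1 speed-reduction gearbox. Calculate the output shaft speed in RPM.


omega_out = omega_in / N = 6474 / 50 = 129.4800

129.4800 RPM


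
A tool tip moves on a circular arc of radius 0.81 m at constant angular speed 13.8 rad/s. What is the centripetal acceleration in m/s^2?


a_c = omega^2 * r = 13.8^2 * 0.81 = 154.2564

154.2564 m/s^2


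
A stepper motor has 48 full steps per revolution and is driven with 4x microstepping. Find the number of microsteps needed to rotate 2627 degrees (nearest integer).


step_size = 360/(48*4) = 360/192 = 1.875000 deg
n = 2627/(360/192) = 2627*192/360 = 1401.0667 -> 1401

1401 steps
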